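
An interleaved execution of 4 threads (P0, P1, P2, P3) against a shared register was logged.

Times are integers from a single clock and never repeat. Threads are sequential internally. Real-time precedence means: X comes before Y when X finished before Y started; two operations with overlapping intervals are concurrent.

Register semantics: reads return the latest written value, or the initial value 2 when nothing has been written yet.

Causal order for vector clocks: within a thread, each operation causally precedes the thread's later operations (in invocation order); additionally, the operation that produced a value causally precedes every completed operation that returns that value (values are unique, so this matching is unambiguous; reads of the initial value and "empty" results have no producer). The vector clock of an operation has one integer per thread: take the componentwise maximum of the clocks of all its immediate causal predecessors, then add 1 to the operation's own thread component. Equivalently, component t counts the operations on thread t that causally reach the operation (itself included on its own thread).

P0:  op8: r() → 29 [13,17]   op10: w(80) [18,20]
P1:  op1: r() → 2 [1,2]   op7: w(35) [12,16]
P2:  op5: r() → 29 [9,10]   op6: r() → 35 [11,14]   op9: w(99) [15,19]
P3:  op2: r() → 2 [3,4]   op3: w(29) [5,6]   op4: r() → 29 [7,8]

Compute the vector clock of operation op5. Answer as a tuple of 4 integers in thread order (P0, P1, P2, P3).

(0, 0, 1, 2)

VC(op2, invoked at 3): no causal predecessors; +1 on P3 → (0, 0, 0, 1)
VC(op1, invoked at 1): no causal predecessors; +1 on P1 → (0, 1, 0, 0)
merge at op3 (invoked 5): VC(op2)=(0, 0, 0, 1), own-thread bump on P3 → (0, 0, 0, 2)
merge at op7 (invoked 12): VC(op1)=(0, 1, 0, 0), own-thread bump on P1 → (0, 2, 0, 0)
merge at op4 (invoked 7): VC(op3)=(0, 0, 0, 2), own-thread bump on P3 → (0, 0, 0, 3)
merge at op5 (invoked 9): VC(op3)=(0, 0, 0, 2), own-thread bump on P2 → (0, 0, 1, 2)
merge at op8 (invoked 13): VC(op3)=(0, 0, 0, 2), own-thread bump on P0 → (1, 0, 0, 2)
merge at op10 (invoked 18): VC(op8)=(1, 0, 0, 2), own-thread bump on P0 → (2, 0, 0, 2)
merge at op6 (invoked 11): VC(op5)=(0, 0, 1, 2), VC(op7)=(0, 2, 0, 0), own-thread bump on P2 → (0, 2, 2, 2)
merge at op9 (invoked 15): VC(op6)=(0, 2, 2, 2), own-thread bump on P2 → (0, 2, 3, 2)
target: VC(op5) = (0, 0, 1, 2)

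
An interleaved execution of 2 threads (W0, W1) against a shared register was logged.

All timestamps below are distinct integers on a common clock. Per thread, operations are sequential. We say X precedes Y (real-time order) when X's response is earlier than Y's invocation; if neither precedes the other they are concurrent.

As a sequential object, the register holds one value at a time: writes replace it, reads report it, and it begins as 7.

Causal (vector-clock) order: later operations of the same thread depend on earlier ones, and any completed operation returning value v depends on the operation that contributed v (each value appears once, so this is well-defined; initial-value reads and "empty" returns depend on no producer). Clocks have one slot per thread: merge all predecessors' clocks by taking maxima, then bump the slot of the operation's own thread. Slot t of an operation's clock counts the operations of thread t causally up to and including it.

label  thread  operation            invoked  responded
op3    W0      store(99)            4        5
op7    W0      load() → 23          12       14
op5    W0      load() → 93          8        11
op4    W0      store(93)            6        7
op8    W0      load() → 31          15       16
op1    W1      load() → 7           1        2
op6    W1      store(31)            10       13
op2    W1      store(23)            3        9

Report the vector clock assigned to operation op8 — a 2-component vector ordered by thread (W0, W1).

(5, 3)

no predecessors for op1 (invoked 1): W1 increments from zero → (0, 1)
no predecessors for op3 (invoked 4): W0 increments from zero → (1, 0)
op2 (invocation 3): componentwise max over VC(op1)=(0, 1), +1 at W1, giving (0, 2)
op4 (invocation 6): componentwise max over VC(op3)=(1, 0), +1 at W0, giving (2, 0)
op6 (invocation 10): componentwise max over VC(op2)=(0, 2), +1 at W1, giving (0, 3)
op5 (invocation 8): componentwise max over VC(op4)=(2, 0), +1 at W0, giving (3, 0)
op7 (invocation 12): componentwise max over VC(op2)=(0, 2), VC(op5)=(3, 0), +1 at W0, giving (4, 2)
op8 (invocation 15): componentwise max over VC(op6)=(0, 3), VC(op7)=(4, 2), +1 at W0, giving (5, 3)
target: VC(op8) = (5, 3)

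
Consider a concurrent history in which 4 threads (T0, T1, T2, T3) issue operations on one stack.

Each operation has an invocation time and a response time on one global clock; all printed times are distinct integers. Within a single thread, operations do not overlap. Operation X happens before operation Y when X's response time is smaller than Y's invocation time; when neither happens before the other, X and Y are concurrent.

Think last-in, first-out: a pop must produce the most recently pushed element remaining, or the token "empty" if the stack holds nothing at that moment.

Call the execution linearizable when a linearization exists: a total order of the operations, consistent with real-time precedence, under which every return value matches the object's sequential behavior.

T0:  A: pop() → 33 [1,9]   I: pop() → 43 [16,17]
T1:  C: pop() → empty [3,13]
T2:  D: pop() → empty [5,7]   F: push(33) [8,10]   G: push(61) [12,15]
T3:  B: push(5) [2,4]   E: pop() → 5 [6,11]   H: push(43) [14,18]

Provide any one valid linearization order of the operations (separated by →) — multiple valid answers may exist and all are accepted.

after step 1 (B push(5)): stack <5>
after step 2 (E pop() → 5): stack <>
after step 3 (C pop() → empty): stack <>
after step 4 (D pop() → empty): stack <>
after step 5 (F push(33)): stack <33>
after step 6 (A pop() → 33): stack <>
after step 7 (G push(61)): stack <61>
after step 8 (H push(43)): stack <61,43>
after step 9 (I pop() → 43): stack <61>

B → E → C → D → F → A → G → H → I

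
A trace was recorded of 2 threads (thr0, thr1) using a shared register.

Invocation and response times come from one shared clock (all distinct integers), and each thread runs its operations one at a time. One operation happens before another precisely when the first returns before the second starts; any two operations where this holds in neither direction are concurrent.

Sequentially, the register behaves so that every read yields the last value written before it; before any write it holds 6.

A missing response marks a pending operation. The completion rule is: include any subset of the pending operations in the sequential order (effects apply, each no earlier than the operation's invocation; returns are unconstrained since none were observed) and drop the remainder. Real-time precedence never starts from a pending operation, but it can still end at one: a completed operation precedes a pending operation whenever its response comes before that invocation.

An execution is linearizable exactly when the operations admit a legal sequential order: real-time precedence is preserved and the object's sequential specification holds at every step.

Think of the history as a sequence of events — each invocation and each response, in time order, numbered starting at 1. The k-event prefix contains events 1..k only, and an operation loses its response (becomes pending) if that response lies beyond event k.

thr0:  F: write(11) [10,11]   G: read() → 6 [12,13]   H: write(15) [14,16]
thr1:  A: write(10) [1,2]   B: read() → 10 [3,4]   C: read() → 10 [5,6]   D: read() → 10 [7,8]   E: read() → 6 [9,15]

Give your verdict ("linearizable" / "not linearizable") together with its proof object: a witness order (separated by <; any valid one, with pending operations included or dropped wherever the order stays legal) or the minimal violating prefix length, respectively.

cut after 12 events: linearizable; cut after 13 events (G responds, time 13): not linearizable
exactly one order of the 6 completed ops respects real time; the register replay fails
no escape via the 1 pending operation (E): every completion choice fails
one such order, A, B, C, D, F, G (pending dropped), breaks at step 6 where G read() → 6 is illegal

not linearizable — minimal violating prefix: 13 events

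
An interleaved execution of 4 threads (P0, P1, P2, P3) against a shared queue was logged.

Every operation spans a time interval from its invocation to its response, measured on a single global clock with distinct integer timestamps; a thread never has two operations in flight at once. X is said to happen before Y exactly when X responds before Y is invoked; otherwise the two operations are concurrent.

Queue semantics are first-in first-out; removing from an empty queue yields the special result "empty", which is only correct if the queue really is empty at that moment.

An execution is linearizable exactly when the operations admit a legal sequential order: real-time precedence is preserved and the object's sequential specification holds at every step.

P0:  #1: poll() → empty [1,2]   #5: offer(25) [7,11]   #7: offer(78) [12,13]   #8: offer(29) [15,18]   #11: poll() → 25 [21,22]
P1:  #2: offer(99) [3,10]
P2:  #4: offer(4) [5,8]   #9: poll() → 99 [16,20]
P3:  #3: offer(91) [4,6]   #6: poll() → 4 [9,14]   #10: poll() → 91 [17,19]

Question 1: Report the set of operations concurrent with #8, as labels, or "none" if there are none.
#8 spans [15,18]; an op avoiding the whole window 15..18 is ordered, any other is concurrent
#1 [1,2]: before
#2 [3,10]: before
#3 [4,6]: before
#4 [5,8]: before
#5 [7,11]: before
#6 [9,14]: before
#7 [12,13]: before
#9 [16,20]: concurrent
#10 [17,19]: concurrent
#11 [21,22]: after

#10, #9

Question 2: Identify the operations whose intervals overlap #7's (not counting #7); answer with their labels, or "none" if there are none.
#7 spans [12,13]: anything still running between times 12 and 13 counts as concurrent
#1 [1,2]: before
#2 [3,10]: before
#3 [4,6]: before
#4 [5,8]: before
#5 [7,11]: before
#6 [9,14]: concurrent
#8 [15,18]: after
#9 [16,20]: after
#10 [17,19]: after
#11 [21,22]: after

#6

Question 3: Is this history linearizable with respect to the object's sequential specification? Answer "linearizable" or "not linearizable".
one valid linearization: #1, #4, #2, #3, #5, #6, #7, #8, #9, #10, #11
1. #1 poll() → empty, leaving queue <>
2. #4 offer(4), leaving queue <4>
3. #2 offer(99), leaving queue <4,99>
4. #3 offer(91), leaving queue <4,99,91>
5. #5 offer(25), leaving queue <4,99,91,25>
6. #6 poll() → 4, leaving queue <99,91,25>
7. #7 offer(78), leaving queue <99,91,25,78>
8. #8 offer(29), leaving queue <99,91,25,78,29>
9. #9 poll() → 99, leaving queue <91,25,78,29>
10. #10 poll() → 91, leaving queue <25,78,29>
11. #11 poll() → 25, leaving queue <78,29>

linearizable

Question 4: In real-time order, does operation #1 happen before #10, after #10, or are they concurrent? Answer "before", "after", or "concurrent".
#1 spans [1,2], #10 spans [17,19]
resp(#1)=2 < inv(#10)=17

before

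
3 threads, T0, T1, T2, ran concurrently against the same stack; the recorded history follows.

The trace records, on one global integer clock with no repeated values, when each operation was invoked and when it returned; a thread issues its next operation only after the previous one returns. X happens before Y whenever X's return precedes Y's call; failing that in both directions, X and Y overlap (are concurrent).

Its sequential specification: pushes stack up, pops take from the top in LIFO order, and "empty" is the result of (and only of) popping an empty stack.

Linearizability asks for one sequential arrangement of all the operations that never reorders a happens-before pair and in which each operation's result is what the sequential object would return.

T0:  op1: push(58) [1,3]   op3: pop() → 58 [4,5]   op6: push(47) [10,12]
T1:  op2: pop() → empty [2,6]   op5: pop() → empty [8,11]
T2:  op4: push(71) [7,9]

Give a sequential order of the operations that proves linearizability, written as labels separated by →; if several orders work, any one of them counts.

op1 → op3 → op2 → op5 → op4 → op6

step 1: op1 push(58) — stack <58>
step 2: op3 pop() → 58 — stack <>
step 3: op2 pop() → empty — stack <>
step 4: op5 pop() → empty — stack <>
step 5: op4 push(71) — stack <71>
step 6: op6 push(47) — stack <71,47>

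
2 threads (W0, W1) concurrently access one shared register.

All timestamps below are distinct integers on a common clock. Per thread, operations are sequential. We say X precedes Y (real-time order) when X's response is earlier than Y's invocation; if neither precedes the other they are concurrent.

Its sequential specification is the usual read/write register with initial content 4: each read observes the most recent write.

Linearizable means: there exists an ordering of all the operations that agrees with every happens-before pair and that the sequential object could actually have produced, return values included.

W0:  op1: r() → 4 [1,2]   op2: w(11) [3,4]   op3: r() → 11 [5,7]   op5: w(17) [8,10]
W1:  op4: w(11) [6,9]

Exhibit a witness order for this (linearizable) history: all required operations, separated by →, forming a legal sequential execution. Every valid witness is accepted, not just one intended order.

after step 1 (op1 r() → 4): value 4
after step 2 (op2 w(11)): value 11
after step 3 (op3 r() → 11): value 11
after step 4 (op4 w(11)): value 11
after step 5 (op5 w(17)): value 17

op1 → op2 → op3 → op4 → op5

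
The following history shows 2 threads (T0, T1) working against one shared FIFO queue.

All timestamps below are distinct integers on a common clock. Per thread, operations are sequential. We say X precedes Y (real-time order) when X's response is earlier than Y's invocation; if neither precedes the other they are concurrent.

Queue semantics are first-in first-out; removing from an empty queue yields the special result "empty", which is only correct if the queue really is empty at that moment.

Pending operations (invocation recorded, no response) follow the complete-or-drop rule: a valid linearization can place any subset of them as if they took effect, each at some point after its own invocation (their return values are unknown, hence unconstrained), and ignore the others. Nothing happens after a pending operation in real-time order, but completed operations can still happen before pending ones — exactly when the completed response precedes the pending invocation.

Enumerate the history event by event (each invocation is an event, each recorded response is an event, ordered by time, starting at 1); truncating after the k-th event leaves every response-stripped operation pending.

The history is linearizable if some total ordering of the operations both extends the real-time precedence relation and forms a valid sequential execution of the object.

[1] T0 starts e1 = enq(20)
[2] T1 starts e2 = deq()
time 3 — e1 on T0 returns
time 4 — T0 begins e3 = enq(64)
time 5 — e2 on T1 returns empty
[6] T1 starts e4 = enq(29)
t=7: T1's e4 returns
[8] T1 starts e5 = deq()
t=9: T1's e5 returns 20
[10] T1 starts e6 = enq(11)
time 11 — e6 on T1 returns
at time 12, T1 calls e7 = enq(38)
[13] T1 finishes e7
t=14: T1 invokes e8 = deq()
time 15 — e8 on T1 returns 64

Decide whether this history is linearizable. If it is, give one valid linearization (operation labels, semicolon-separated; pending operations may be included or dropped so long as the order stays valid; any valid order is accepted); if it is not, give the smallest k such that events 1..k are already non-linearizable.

linearizable — witness: e2; e1; e3; e4; e5; e6; e7; e8

after step 1 (e2 deq() → empty): queue <>
after step 2 (e1 enq(20)): queue <20>
after step 3 (e3 enq(64) (pending, included)): queue <20,64>
after step 4 (e4 enq(29)): queue <20,64,29>
after step 5 (e5 deq() → 20): queue <64,29>
after step 6 (e6 enq(11)): queue <64,29,11>
after step 7 (e7 enq(38)): queue <64,29,11,38>
after step 8 (e8 deq() → 64): queue <29,11,38>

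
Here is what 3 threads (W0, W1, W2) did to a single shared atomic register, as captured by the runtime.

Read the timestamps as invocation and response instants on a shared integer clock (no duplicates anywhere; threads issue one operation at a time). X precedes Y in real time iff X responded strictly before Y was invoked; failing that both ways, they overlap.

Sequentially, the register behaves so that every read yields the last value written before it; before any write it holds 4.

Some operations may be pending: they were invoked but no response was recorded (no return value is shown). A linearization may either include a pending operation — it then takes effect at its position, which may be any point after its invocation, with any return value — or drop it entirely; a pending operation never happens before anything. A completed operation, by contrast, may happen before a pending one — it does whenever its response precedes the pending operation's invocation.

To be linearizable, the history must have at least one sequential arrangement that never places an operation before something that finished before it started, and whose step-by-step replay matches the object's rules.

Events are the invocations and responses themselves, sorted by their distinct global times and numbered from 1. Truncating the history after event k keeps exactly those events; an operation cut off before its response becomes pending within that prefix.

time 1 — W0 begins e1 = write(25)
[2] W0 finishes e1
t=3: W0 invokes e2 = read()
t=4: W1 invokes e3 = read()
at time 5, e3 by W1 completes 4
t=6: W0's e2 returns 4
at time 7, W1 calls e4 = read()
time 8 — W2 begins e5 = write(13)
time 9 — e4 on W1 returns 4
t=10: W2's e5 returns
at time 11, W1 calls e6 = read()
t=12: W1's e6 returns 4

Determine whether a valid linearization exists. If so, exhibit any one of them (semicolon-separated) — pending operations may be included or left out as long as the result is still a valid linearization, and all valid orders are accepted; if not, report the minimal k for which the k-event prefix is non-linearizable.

through event 4 a valid linearization exists; event 5 (e3 responding at time 5) ends that
a single order respects real time; the 2 completed atomic register operations fail replay along it
no completion choice of the 1 pending operation (e2) rescues it — every subset was tried
take e1, e3 (pending dropped): step 2 already fails, because e3 read() → 4 cannot occur there

not linearizable — minimal violating prefix: 5 events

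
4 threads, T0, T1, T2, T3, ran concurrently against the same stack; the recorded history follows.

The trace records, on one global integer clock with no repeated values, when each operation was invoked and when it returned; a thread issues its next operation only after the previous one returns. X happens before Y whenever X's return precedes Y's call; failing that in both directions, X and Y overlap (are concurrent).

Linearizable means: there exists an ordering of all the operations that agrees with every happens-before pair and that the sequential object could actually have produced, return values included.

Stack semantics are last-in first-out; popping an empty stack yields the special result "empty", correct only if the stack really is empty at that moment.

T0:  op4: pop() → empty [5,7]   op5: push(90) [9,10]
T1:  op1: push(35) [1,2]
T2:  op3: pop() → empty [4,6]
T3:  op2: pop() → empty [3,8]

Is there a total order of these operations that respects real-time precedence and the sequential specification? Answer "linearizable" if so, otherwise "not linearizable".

not linearizable

already the first 8 events (up to op2's response at time 8) admit no linearization; the first 7 still do
every one of the 6 real-time-consistent orders over 4 completed stack ops fails the sequential spec
for example op1, op2, op3, op4 fails at step 2: op2 pop() → empty is not legal there
for example op1, op2, op4, op3 fails at step 2: op2 pop() → empty is not legal there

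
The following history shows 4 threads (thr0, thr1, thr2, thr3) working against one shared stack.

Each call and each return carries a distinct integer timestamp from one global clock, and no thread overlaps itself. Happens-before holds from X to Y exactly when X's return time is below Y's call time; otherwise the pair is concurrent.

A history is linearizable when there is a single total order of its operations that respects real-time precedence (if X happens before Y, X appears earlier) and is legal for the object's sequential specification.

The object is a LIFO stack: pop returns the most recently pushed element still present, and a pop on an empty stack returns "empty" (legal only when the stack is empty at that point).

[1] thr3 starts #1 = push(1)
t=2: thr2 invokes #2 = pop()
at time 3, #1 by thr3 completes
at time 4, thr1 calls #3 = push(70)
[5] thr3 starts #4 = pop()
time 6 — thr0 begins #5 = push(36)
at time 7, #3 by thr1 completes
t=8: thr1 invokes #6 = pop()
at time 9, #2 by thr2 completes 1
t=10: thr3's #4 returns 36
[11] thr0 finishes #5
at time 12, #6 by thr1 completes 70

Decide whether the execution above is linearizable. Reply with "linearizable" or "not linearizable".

a witness: #1, #2, #3, #5, #4, #6
1. #1 push(1), leaving stack <1>
2. #2 pop() → 1, leaving stack <>
3. #3 push(70), leaving stack <70>
4. #5 push(36), leaving stack <70,36>
5. #4 pop() → 36, leaving stack <70>
6. #6 pop() → 70, leaving stack <>

linearizable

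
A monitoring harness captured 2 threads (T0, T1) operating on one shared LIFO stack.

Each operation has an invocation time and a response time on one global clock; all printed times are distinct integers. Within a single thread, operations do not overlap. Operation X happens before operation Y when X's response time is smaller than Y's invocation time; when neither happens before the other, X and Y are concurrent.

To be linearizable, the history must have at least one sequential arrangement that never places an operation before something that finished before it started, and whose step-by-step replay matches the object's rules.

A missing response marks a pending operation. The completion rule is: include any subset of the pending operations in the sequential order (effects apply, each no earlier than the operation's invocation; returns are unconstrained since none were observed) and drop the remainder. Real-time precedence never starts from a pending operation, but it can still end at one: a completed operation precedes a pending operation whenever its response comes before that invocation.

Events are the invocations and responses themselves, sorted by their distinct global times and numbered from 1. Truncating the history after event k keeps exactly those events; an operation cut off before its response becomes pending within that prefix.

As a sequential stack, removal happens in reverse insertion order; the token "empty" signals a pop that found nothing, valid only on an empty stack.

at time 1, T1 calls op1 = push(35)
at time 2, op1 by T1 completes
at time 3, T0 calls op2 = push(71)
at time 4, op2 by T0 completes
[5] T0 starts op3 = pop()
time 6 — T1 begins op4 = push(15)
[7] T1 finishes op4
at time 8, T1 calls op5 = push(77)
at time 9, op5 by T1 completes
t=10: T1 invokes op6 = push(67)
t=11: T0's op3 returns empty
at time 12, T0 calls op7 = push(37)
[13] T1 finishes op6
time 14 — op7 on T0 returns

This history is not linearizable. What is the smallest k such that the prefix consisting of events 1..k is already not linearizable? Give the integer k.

one valid order for events 1..10 is op1, op2, op3, op4, op5:
after step 1 (op1 push(35)): stack <35>
after step 2 (op2 push(71)): stack <35,71>
after step 3 (op3 pop() (pending, included)): stack <35>
after step 4 (op4 push(15)): stack <35,15>
after step 5 (op5 push(77)): stack <35,15,77>
event 11 — op3's response, time 11 — after it, nothing linearizes
every completion of the 1 pending operation (op6) was checked; none linearizes
one such order, op1, op2, op3, op4, op5 (pending dropped), breaks at step 3 where op3 pop() → empty is illegal
one such order, op1, op2, op4, op3, op5 (pending dropped), breaks at step 4 where op3 pop() → empty is illegal

11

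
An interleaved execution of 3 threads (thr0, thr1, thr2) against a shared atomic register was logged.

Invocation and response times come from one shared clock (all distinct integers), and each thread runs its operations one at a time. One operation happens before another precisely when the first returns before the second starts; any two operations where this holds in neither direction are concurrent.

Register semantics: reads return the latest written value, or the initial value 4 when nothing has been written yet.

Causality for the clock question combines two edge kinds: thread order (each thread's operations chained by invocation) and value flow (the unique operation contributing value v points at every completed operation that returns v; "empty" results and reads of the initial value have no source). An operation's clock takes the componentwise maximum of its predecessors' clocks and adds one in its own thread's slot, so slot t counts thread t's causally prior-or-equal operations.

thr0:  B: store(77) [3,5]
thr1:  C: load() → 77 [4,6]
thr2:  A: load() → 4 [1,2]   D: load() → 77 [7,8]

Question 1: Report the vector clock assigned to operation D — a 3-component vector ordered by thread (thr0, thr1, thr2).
Answer: (1, 0, 2)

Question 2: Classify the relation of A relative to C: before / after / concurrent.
Answer: before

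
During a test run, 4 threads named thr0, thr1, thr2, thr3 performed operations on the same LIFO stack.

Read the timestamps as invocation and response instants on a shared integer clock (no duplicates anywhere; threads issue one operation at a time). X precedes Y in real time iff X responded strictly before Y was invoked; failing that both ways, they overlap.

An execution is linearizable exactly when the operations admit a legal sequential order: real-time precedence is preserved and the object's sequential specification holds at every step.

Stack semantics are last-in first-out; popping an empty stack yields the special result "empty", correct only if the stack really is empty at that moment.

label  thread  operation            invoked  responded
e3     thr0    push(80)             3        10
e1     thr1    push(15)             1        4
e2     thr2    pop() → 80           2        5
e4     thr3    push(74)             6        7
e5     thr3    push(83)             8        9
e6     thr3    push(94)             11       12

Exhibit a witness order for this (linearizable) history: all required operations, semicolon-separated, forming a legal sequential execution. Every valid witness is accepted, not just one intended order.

e1; e3; e2; e4; e5; e6

after step 1 (e1 push(15)): stack <15>
after step 2 (e3 push(80)): stack <15,80>
after step 3 (e2 pop() → 80): stack <15>
after step 4 (e4 push(74)): stack <15,74>
after step 5 (e5 push(83)): stack <15,74,83>
after step 6 (e6 push(94)): stack <15,74,83,94>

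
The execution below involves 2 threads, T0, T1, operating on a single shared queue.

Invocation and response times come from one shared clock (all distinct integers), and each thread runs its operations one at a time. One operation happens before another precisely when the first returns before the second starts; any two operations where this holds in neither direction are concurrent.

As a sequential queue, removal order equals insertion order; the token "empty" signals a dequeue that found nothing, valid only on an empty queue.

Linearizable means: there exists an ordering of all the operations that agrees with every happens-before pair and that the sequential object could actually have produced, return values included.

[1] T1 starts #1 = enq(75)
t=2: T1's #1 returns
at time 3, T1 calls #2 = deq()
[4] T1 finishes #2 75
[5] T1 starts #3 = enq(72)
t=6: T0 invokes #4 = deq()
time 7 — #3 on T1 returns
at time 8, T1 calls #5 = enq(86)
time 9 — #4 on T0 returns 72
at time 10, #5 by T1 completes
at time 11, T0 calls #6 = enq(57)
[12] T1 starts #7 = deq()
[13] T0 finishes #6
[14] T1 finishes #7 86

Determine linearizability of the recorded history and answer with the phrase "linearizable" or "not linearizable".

linearizable

one valid linearization: #1, #2, #3, #4, #5, #6, #7
after step 1 (#1 enq(75)): queue <75>
after step 2 (#2 deq() → 75): queue <>
after step 3 (#3 enq(72)): queue <72>
after step 4 (#4 deq() → 72): queue <>
after step 5 (#5 enq(86)): queue <86>
after step 6 (#6 enq(57)): queue <86,57>
after step 7 (#7 deq() → 86): queue <57>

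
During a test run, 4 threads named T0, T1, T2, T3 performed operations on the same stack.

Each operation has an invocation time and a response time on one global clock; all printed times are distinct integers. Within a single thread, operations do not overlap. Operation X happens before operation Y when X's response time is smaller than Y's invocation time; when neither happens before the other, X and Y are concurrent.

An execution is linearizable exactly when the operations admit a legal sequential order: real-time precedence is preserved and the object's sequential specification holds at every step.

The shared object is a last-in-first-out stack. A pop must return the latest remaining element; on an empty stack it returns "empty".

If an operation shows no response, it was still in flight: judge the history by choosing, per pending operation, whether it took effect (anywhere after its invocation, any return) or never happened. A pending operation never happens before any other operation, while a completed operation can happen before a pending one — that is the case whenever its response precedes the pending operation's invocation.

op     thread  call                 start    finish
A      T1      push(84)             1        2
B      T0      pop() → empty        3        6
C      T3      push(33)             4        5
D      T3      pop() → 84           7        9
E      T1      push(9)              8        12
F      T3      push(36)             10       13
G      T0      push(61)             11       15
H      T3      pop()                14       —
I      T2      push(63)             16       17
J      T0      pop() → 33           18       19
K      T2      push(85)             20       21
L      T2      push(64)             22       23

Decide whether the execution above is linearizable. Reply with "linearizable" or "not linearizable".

not linearizable

through event 5 a valid linearization exists; event 6 (B responding at time 6) ends that
the 3 completed operations admit 2 real-time orders; each fails the stack replay
for example A, B, C fails at step 2: B pop() → empty is not legal there
for example A, C, B fails at step 3: B pop() → empty is not legal there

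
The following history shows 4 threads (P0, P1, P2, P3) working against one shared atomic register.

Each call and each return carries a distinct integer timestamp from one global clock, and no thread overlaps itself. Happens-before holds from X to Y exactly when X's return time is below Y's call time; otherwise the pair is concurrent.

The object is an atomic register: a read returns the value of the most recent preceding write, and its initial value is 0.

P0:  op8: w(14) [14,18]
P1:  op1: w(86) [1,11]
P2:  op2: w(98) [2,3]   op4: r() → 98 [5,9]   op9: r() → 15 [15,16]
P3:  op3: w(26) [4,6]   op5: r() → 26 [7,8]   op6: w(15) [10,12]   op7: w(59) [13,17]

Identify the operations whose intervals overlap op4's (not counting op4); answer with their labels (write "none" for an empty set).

op4 spans [5,9]: anything still running between times 5 and 9 counts as concurrent
op1 [1,11]: concurrent
op2 [2,3]: before
op3 [4,6]: concurrent
op5 [7,8]: concurrent
op6 [10,12]: after
op7 [13,17]: after
op8 [14,18]: after
op9 [15,16]: after

op1, op3, op5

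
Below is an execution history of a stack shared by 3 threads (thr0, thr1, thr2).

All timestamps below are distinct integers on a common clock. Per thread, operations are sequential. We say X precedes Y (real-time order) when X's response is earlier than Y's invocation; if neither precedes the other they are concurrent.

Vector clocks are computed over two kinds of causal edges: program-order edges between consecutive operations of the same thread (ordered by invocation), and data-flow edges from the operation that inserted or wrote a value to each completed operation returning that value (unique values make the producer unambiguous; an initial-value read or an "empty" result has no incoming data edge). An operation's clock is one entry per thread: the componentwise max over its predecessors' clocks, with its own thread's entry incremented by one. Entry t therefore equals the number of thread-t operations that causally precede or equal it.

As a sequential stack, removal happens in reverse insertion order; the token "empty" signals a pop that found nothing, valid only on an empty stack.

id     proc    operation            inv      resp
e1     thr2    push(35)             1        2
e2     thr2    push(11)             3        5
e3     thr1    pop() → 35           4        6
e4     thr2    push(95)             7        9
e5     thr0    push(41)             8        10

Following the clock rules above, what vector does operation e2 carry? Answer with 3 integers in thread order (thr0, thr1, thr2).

VC(e1, invoked at 1): no causal predecessors; +1 on thr2 → (0, 0, 1)
VC(e5, invoked at 8): no causal predecessors; +1 on thr0 → (1, 0, 0)
VC(e2, invoked at 3): max of VC(e1)=(0, 0, 1), then +1 on thread thr2 → (0, 0, 2)
VC(e3, invoked at 4): max of VC(e1)=(0, 0, 1), then +1 on thread thr1 → (0, 1, 1)
VC(e4, invoked at 7): max of VC(e2)=(0, 0, 2), then +1 on thread thr2 → (0, 0, 3)
target: VC(e2) = (0, 0, 2)

(0, 0, 2)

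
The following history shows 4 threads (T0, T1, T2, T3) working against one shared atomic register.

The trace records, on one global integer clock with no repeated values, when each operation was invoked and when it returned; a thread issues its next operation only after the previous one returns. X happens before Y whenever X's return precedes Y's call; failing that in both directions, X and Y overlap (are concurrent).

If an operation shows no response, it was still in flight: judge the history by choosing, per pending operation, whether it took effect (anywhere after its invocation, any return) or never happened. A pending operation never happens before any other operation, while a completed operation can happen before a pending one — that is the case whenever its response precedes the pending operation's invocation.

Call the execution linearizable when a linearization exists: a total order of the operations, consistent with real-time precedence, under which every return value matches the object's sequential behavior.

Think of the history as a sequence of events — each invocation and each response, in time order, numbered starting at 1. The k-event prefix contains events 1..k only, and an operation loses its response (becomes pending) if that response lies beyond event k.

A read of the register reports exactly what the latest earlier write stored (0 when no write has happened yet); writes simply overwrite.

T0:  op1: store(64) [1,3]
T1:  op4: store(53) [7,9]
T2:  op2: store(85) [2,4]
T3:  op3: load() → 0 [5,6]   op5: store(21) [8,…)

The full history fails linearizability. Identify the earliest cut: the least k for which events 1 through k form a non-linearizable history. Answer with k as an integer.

6

one valid order for events 1..5 is op1, op2:
1. op1 store(64), leaving value 64
2. op2 store(85), leaving value 85
event 6 — op3's response, time 6 — after it, nothing linearizes
for example op1, op2, op3 fails at step 3: op3 load() → 0 is not legal there
for example op2, op1, op3 fails at step 3: op3 load() → 0 is not legal there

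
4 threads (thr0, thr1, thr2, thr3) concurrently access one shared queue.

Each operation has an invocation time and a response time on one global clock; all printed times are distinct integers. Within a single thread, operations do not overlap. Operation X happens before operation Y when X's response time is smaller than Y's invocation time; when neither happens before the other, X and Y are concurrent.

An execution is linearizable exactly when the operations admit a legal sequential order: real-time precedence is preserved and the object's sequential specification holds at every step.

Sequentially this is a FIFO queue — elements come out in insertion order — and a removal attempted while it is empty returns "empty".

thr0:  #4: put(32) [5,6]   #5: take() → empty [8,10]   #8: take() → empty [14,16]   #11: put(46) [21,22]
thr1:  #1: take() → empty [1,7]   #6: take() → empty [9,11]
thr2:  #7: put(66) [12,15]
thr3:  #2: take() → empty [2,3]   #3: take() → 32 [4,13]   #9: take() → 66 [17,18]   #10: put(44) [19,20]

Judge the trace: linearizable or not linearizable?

witness order: #1, #2, #4, #3, #5, #6, #8, #7, #9, #10, #11
step 1: #1 take() → empty — queue <>
step 2: #2 take() → empty — queue <>
step 3: #4 put(32) — queue <32>
step 4: #3 take() → 32 — queue <>
step 5: #5 take() → empty — queue <>
step 6: #6 take() → empty — queue <>
step 7: #8 take() → empty — queue <>
step 8: #7 put(66) — queue <66>
step 9: #9 take() → 66 — queue <>
step 10: #10 put(44) — queue <44>
step 11: #11 put(46) — queue <44,46>

linearizable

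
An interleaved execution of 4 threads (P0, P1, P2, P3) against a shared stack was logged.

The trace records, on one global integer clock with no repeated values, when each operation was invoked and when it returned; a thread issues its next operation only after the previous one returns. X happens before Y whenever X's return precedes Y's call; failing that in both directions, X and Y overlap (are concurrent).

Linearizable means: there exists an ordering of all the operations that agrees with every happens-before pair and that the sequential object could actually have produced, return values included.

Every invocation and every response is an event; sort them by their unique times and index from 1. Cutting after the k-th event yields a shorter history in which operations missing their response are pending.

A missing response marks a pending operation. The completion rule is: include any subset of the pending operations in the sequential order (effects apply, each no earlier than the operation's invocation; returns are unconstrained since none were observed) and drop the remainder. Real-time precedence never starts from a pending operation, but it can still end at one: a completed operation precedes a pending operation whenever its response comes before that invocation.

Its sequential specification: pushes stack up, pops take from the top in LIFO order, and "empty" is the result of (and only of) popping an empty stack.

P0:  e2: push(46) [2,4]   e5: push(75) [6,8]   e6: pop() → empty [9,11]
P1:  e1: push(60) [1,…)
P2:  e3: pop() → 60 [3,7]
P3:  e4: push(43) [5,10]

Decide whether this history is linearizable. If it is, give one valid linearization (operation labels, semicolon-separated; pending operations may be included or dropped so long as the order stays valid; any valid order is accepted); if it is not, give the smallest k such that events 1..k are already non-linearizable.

events 1..10 are fine; event 11 — the response of e6 at time 11 — makes the prefix non-linearizable
5 completed operations, 11 real-time-consistent orders — every stack replay fails
no completion choice of the 1 pending operation (e1) rescues it — every subset was tried
one such order, e2, e3, e4, e5, e6 (pending dropped), breaks at step 2 where e3 pop() → 60 is illegal
one such order, e2, e3, e5, e4, e6 (pending dropped), breaks at step 2 where e3 pop() → 60 is illegal

not linearizable — minimal violating prefix: 11 events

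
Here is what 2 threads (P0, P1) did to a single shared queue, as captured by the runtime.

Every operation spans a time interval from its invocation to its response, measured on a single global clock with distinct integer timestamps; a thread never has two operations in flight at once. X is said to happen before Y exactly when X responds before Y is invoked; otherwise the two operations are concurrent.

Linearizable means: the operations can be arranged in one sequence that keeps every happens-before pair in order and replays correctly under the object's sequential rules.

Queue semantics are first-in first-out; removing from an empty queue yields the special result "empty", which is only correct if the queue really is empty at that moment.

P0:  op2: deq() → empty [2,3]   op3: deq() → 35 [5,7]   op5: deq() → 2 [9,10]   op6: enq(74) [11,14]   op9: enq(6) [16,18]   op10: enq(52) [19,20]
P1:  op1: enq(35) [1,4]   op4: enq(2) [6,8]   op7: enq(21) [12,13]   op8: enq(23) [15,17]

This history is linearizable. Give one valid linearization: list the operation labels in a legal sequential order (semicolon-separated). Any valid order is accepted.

after step 1 (op2 deq() → empty): queue <>
after step 2 (op1 enq(35)): queue <35>
after step 3 (op3 deq() → 35): queue <>
after step 4 (op4 enq(2)): queue <2>
after step 5 (op5 deq() → 2): queue <>
after step 6 (op6 enq(74)): queue <74>
after step 7 (op7 enq(21)): queue <74,21>
after step 8 (op8 enq(23)): queue <74,21,23>
after step 9 (op9 enq(6)): queue <74,21,23,6>
after step 10 (op10 enq(52)): queue <74,21,23,6,52>

op2; op1; op3; op4; op5; op6; op7; op8; op9; op10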